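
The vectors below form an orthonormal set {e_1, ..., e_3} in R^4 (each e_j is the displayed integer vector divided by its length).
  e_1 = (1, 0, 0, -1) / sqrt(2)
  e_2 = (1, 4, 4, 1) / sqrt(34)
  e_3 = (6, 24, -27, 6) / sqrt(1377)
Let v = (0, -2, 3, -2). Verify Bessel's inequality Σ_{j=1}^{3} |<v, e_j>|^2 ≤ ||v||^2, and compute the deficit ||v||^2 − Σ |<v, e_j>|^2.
Σ |<v, e_j>|^2 = 149/9; ||v||^2 = 17; deficit = 4/9

Write each e_j = u_j / sqrt(<u_j, u_j>) where u_j is the displayed integer vector. Then <v, e_j> = <v, u_j> / sqrt(<u_j, u_j>), so |<v, e_j>|^2 = <v, u_j>^2 / <u_j, u_j>.
Coefficients: <v, e_1> = 2/sqrt(2), <v, e_2> = 2/sqrt(34), <v, e_3> = -141/sqrt(1377).
Square and sum: Σ |<v, e_j>|^2 = 149/9.
Compute ||v||^2 = v·v = 17.
Deficit = 17 − 149/9 = 4/9 ≥ 0, confirming Bessel's inequality. (The deficit equals ||v − Σ <v,e_j> e_j||^2, the squared distance from v to span{e_j}.)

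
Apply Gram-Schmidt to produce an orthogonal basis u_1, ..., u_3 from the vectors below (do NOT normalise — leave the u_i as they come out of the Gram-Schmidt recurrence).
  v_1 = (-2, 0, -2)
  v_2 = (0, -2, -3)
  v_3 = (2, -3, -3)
Orthogonal basis:
  u_1 = (-2, 0, -2)
  u_2 = (3/2, -2, -3/2)
  u_3 = (2/17, 3/17, -2/17)

Apply the Gram-Schmidt recurrence
  u_1 = v_1
  u_i = v_i − Σ_{j<i} ((v_i · u_j) / (u_j · u_j)) · u_j.

Step by step this gives:
  u_1 = (-2, 0, -2)
  u_2 = (3/2, -2, -3/2)
  u_3 = (2/17, 3/17, -2/17)

Orthogonality check:
  u_2 · u_1 = 0 (should be 0)
  u_3 · u_1 = 0 (should be 0)
  u_3 · u_2 = 0 (should be 0)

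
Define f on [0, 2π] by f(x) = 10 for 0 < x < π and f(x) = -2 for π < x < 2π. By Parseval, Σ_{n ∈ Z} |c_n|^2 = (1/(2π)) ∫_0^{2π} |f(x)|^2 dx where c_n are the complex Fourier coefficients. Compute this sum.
Σ |c_n|^2 = 52

Parseval equates the L^2 energy of f (normalised by 1/(2π)) with the ℓ^2 sum of its Fourier coefficients: (1/(2π)) ∫_0^{2π} |f|^2 = Σ |c_n|^2.
Compute the left side: (1/(2π)) [∫_0^π 10^2 dx + ∫_π^{2π} (-2)^2 dx] = (1/(2π)) · (100π + 4π) = (100 + 4)/2 = 52.
So Σ_{n ∈ Z} |c_n|^2 = 52.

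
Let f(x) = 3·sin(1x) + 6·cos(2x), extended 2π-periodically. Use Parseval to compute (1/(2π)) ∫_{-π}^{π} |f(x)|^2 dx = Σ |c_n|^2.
Σ |c_n|^2 = 45/2

Expand |f|^2 and use orthogonality of {sin(nx), cos(mx)} on [-π, π]:
  ∫_{-π}^{π} sin(nx)^2 dx = π, ∫ cos(mx)^2 dx = π, and cross terms integrate to 0.
So ∫_{-π}^{π} f(x)^2 dx = 3^2 · π + 6^2 · π = (9 + 36)π.
Divide by 2π: (9 + 36)/2 = 45/2.
By Parseval, this equals Σ |c_n|^2.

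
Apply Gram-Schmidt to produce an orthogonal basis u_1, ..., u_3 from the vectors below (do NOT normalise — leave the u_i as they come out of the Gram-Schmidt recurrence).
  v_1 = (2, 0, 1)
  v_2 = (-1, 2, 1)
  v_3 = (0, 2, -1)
Orthogonal basis:
  u_1 = (2, 0, 1)
  u_2 = (-3/5, 2, 6/5)
  u_3 = (20/29, 30/29, -40/29)

Apply the Gram-Schmidt recurrence
  u_1 = v_1
  u_i = v_i − Σ_{j<i} ((v_i · u_j) / (u_j · u_j)) · u_j.

Step by step this gives:
  u_1 = (2, 0, 1)
  u_2 = (-3/5, 2, 6/5)
  u_3 = (20/29, 30/29, -40/29)

Orthogonality check:
  u_2 · u_1 = 0 (should be 0)
  u_3 · u_1 = 0 (should be 0)
  u_3 · u_2 = 0 (should be 0)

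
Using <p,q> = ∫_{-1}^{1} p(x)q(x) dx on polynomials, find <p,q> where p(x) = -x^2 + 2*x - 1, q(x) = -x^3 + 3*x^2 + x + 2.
<p,q> = -8

Expand the product: p(x)·q(x) = x^5 - 5*x^4 + 6*x^3 - 3*x^2 + 3*x - 2.
∫_{-1}^{1} of each monomial x^k gives [2/(k+1) if k even, 0 if k odd]. Integrating term-by-term (or equivalently evaluating the antiderivative F(x) = x^6/6 - x^5 + 3*x^4/2 - x^3 + 3*x^2/2 - 2*x at the endpoints):
  F(1) − F(−1) = -5/6 − (43/6) = -8.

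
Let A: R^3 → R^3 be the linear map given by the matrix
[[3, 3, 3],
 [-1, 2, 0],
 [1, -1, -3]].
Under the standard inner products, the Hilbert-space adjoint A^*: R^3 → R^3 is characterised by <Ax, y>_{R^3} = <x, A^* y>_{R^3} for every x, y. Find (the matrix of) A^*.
A^* = A^T =
[[3, -1, 1],
 [3, 2, -1],
 [3, 0, -3]]

For real matrices with standard dot products, the defining identity <Ax, y> = <x, A^* y> gives (Ax)^T y = x^T (A^*) y, i.e. x^T A^T y = x^T (A^*) y. Since this holds for all x, y, we must have A^* = A^T. Therefore
A^* =
[[3, -1, 1],
 [3, 2, -1],
 [3, 0, -3]].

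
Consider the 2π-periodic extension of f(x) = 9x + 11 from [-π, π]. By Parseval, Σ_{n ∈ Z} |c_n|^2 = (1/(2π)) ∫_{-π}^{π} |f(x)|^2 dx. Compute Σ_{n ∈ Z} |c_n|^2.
Σ |c_n|^2 = 27π^2 + 121

Expand and integrate term by term over [-π, π]:
  ∫ (9x)^2 dx = 81·(2π^3/3); ∫ 2·9·(11)·x dx = 0 (odd integrand); ∫ 11^2 dx = 121·2π.
So (1/(2π)) ∫_{-π}^{π} (9x + 11)^2 dx = 81π^2/3 + 121 = 27π^2 + 121.
Parseval ⇒ Σ |c_n|^2 = 27π^2 + 121.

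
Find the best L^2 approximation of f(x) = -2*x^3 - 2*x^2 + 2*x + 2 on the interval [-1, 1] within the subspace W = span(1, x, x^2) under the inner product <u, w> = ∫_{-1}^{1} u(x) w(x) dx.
g(x) = -2*x^2 + 4*x/5 + 2

The best approximation g ∈ W is the orthogonal projection of f onto W. Writing g = a_0 + a_1 x + a_2 x^2, the coefficients solve the normal equations G · a = b where
  G_{ij} = <φ_i, φ_j> and b_i = <f, φ_i>, with φ_0 = 1, φ_1 = x, φ_2 = x^2.
G =
  [2, 0, 2/3]
  [0, 2/3, 0]
  [2/3, 0, 2/5],
b = (8/3, 8/15, 8/15).
Solving gives a_0 = 2, a_1 = 4/5, a_2 = -2, so
  g(x) = -2*x^2 + 4*x/5 + 2.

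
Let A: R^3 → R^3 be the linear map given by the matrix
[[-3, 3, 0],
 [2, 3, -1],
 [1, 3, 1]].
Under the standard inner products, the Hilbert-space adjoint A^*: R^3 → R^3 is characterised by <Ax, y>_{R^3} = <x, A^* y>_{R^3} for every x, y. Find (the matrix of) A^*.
A^* = A^T =
[[-3, 2, 1],
 [3, 3, 3],
 [0, -1, 1]]

For real matrices with standard dot products, the defining identity <Ax, y> = <x, A^* y> gives (Ax)^T y = x^T (A^*) y, i.e. x^T A^T y = x^T (A^*) y. Since this holds for all x, y, we must have A^* = A^T. Therefore
A^* =
[[-3, 2, 1],
 [3, 3, 3],
 [0, -1, 1]].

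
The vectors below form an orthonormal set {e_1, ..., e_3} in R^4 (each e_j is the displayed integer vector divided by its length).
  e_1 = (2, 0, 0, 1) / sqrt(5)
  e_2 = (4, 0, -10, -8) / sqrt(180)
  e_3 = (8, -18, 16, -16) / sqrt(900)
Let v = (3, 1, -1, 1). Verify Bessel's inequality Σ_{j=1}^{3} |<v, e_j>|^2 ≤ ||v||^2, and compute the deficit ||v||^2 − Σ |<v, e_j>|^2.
Σ |<v, e_j>|^2 = 291/25; ||v||^2 = 12; deficit = 9/25

Write each e_j = u_j / sqrt(<u_j, u_j>) where u_j is the displayed integer vector. Then <v, e_j> = <v, u_j> / sqrt(<u_j, u_j>), so |<v, e_j>|^2 = <v, u_j>^2 / <u_j, u_j>.
Coefficients: <v, e_1> = 7/sqrt(5), <v, e_2> = 14/sqrt(180), <v, e_3> = -26/sqrt(900).
Square and sum: Σ |<v, e_j>|^2 = 291/25.
Compute ||v||^2 = v·v = 12.
Deficit = 12 − 291/25 = 9/25 ≥ 0, confirming Bessel's inequality. (The deficit equals ||v − Σ <v,e_j> e_j||^2, the squared distance from v to span{e_j}.)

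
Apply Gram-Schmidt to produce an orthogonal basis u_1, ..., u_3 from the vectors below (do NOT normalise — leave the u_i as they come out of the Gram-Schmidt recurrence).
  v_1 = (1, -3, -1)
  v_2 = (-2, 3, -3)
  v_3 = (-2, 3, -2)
Orthogonal basis:
  u_1 = (1, -3, -1)
  u_2 = (-14/11, 9/11, -41/11)
  u_3 = (-18/89, -15/178, 9/178)

Apply the Gram-Schmidt recurrence
  u_1 = v_1
  u_i = v_i − Σ_{j<i} ((v_i · u_j) / (u_j · u_j)) · u_j.

Step by step this gives:
  u_1 = (1, -3, -1)
  u_2 = (-14/11, 9/11, -41/11)
  u_3 = (-18/89, -15/178, 9/178)

Orthogonality check:
  u_2 · u_1 = 0 (should be 0)
  u_3 · u_1 = 0 (should be 0)
  u_3 · u_2 = 0 (should be 0)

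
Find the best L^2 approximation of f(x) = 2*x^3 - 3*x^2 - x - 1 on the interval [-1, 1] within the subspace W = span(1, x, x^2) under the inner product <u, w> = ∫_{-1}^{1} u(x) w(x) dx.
g(x) = -3*x^2 + x/5 - 1

The best approximation g ∈ W is the orthogonal projection of f onto W. Writing g = a_0 + a_1 x + a_2 x^2, the coefficients solve the normal equations G · a = b where
  G_{ij} = <φ_i, φ_j> and b_i = <f, φ_i>, with φ_0 = 1, φ_1 = x, φ_2 = x^2.
G =
  [2, 0, 2/3]
  [0, 2/3, 0]
  [2/3, 0, 2/5],
b = (-4, 2/15, -28/15).
Solving gives a_0 = -1, a_1 = 1/5, a_2 = -3, so
  g(x) = -3*x^2 + x/5 - 1.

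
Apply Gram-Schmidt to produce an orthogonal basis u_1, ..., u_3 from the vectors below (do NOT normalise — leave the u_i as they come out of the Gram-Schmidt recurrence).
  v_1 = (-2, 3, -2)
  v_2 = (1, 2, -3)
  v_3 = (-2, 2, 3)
Orthogonal basis:
  u_1 = (-2, 3, -2)
  u_2 = (37/17, 4/17, -31/17)
  u_3 = (45/46, 36/23, 63/46)

Apply the Gram-Schmidt recurrence
  u_1 = v_1
  u_i = v_i − Σ_{j<i} ((v_i · u_j) / (u_j · u_j)) · u_j.

Step by step this gives:
  u_1 = (-2, 3, -2)
  u_2 = (37/17, 4/17, -31/17)
  u_3 = (45/46, 36/23, 63/46)

Orthogonality check:
  u_2 · u_1 = 0 (should be 0)
  u_3 · u_1 = 0 (should be 0)
  u_3 · u_2 = 0 (should be 0)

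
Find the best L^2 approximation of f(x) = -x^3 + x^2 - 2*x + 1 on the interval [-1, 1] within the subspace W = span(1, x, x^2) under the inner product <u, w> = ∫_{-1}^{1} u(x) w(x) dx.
g(x) = x^2 - 13*x/5 + 1

The best approximation g ∈ W is the orthogonal projection of f onto W. Writing g = a_0 + a_1 x + a_2 x^2, the coefficients solve the normal equations G · a = b where
  G_{ij} = <φ_i, φ_j> and b_i = <f, φ_i>, with φ_0 = 1, φ_1 = x, φ_2 = x^2.
G =
  [2, 0, 2/3]
  [0, 2/3, 0]
  [2/3, 0, 2/5],
b = (8/3, -26/15, 16/15).
Solving gives a_0 = 1, a_1 = -13/5, a_2 = 1, so
  g(x) = x^2 - 13*x/5 + 1.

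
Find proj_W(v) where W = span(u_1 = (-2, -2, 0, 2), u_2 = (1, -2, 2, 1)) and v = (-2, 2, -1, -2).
proj_W(v) = (-1, 2, -2, -1)

Set up U = [u_1 | ... | u_2] ∈ R^(4×2). The projector onto W = col(U) is P = U (U^T U)^(-1) U^T.
Compute U^T U =
  [12, 4]
  [4, 10],
and U^T v = (-4, -10).
Solve U^T U · c = U^T v for the coefficients: c = (0, -1). The projection is proj_W(v) = U c.
Check: (v - proj_W(v)) · u_1 = 0  (should be 0).
Check: (v - proj_W(v)) · u_2 = 0  (should be 0).
Result: proj_W(v) = (-1, 2, -2, -1).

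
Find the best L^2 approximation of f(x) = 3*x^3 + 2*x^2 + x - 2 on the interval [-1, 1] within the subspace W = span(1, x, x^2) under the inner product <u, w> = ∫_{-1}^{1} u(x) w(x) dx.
g(x) = 2*x^2 + 14*x/5 - 2

The best approximation g ∈ W is the orthogonal projection of f onto W. Writing g = a_0 + a_1 x + a_2 x^2, the coefficients solve the normal equations G · a = b where
  G_{ij} = <φ_i, φ_j> and b_i = <f, φ_i>, with φ_0 = 1, φ_1 = x, φ_2 = x^2.
G =
  [2, 0, 2/3]
  [0, 2/3, 0]
  [2/3, 0, 2/5],
b = (-8/3, 28/15, -8/15).
Solving gives a_0 = -2, a_1 = 14/5, a_2 = 2, so
  g(x) = 2*x^2 + 14*x/5 - 2.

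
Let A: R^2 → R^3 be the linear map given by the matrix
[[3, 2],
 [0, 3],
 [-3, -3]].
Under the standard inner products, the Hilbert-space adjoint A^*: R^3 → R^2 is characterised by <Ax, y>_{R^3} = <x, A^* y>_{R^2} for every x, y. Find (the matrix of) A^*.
A^* = A^T =
[[3, 0, -3],
 [2, 3, -3]]

For real matrices with standard dot products, the defining identity <Ax, y> = <x, A^* y> gives (Ax)^T y = x^T (A^*) y, i.e. x^T A^T y = x^T (A^*) y. Since this holds for all x, y, we must have A^* = A^T. Therefore
A^* =
[[3, 0, -3],
 [2, 3, -3]].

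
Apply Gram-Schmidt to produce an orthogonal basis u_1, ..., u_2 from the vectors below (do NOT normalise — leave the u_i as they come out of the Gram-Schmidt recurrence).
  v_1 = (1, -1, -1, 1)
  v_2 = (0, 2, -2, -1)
Orthogonal basis:
  u_1 = (1, -1, -1, 1)
  u_2 = (1/4, 7/4, -9/4, -3/4)

Apply the Gram-Schmidt recurrence
  u_1 = v_1
  u_i = v_i − Σ_{j<i} ((v_i · u_j) / (u_j · u_j)) · u_j.

Step by step this gives:
  u_1 = (1, -1, -1, 1)
  u_2 = (1/4, 7/4, -9/4, -3/4)

Orthogonality check:
  u_2 · u_1 = 0 (should be 0)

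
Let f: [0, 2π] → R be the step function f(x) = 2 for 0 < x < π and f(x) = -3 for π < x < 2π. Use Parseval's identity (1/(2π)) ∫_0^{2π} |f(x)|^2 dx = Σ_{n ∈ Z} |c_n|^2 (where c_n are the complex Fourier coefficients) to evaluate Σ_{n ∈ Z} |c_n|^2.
Σ |c_n|^2 = 13/2

Parseval equates the L^2 energy of f (normalised by 1/(2π)) with the ℓ^2 sum of its Fourier coefficients: (1/(2π)) ∫_0^{2π} |f|^2 = Σ |c_n|^2.
Compute the left side: (1/(2π)) [∫_0^π 2^2 dx + ∫_π^{2π} (-3)^2 dx] = (1/(2π)) · (4π + 9π) = (4 + 9)/2 = 13/2.
So Σ_{n ∈ Z} |c_n|^2 = 13/2.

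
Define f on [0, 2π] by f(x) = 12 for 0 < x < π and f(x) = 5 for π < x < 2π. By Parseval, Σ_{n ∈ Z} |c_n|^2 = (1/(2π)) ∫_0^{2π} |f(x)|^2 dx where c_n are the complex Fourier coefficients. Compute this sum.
Σ |c_n|^2 = 169/2

Parseval equates the L^2 energy of f (normalised by 1/(2π)) with the ℓ^2 sum of its Fourier coefficients: (1/(2π)) ∫_0^{2π} |f|^2 = Σ |c_n|^2.
Compute the left side: (1/(2π)) [∫_0^π 12^2 dx + ∫_π^{2π} 5^2 dx] = (1/(2π)) · (144π + 25π) = (144 + 25)/2 = 169/2.
So Σ_{n ∈ Z} |c_n|^2 = 169/2.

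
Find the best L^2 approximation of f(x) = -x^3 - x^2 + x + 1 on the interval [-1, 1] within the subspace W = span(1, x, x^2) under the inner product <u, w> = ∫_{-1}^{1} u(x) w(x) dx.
g(x) = -x^2 + 2*x/5 + 1

The best approximation g ∈ W is the orthogonal projection of f onto W. Writing g = a_0 + a_1 x + a_2 x^2, the coefficients solve the normal equations G · a = b where
  G_{ij} = <φ_i, φ_j> and b_i = <f, φ_i>, with φ_0 = 1, φ_1 = x, φ_2 = x^2.
G =
  [2, 0, 2/3]
  [0, 2/3, 0]
  [2/3, 0, 2/5],
b = (4/3, 4/15, 4/15).
Solving gives a_0 = 1, a_1 = 2/5, a_2 = -1, so
  g(x) = -x^2 + 2*x/5 + 1.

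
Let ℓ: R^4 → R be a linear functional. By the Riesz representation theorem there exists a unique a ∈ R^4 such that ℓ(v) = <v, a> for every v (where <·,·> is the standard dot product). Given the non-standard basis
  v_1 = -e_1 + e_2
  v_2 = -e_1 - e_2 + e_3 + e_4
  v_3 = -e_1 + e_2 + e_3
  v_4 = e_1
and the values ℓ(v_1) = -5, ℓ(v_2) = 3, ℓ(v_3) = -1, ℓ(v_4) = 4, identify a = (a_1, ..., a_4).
a = (4, -1, 4, 2)

Write a = (a_1, ..., a_4) in the standard basis. For each basis vector v_i, ℓ(v_i) = <v_i, a> is a linear equation in the a_j's. Collect the n equations into a matrix system V a = ℓ, where row i of V is v_i (expressed in the standard basis). Since V is invertible (lower-triangular with 1s on the diagonal, up to permutation), solve by back-substitution:
  V =
[[-1, 1, 0, 0],
 [-1, -1, 1, 1],
 [-1, 1, 1, 0],
 [1, 0, 0, 0]]
  V a = (-5, 3, -1, 4)
Solving gives a = (4, -1, 4, 2).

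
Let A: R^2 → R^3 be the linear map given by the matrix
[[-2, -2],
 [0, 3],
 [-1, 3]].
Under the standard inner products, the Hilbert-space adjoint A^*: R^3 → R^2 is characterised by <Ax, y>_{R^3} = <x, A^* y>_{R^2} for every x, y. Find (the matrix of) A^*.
A^* = A^T =
[[-2, 0, -1],
 [-2, 3, 3]]

For real matrices with standard dot products, the defining identity <Ax, y> = <x, A^* y> gives (Ax)^T y = x^T (A^*) y, i.e. x^T A^T y = x^T (A^*) y. Since this holds for all x, y, we must have A^* = A^T. Therefore
A^* =
[[-2, 0, -1],
 [-2, 3, 3]].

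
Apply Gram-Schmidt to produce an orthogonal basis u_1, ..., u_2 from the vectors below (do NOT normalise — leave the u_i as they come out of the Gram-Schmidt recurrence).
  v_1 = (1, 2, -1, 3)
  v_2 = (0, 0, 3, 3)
Orthogonal basis:
  u_1 = (1, 2, -1, 3)
  u_2 = (-2/5, -4/5, 17/5, 9/5)

Apply the Gram-Schmidt recurrence
  u_1 = v_1
  u_i = v_i − Σ_{j<i} ((v_i · u_j) / (u_j · u_j)) · u_j.

Step by step this gives:
  u_1 = (1, 2, -1, 3)
  u_2 = (-2/5, -4/5, 17/5, 9/5)

Orthogonality check:
  u_2 · u_1 = 0 (should be 0)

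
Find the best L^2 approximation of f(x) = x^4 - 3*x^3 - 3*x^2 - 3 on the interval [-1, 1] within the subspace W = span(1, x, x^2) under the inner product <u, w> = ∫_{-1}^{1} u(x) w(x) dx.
g(x) = -15*x^2/7 - 9*x/5 - 108/35

The best approximation g ∈ W is the orthogonal projection of f onto W. Writing g = a_0 + a_1 x + a_2 x^2, the coefficients solve the normal equations G · a = b where
  G_{ij} = <φ_i, φ_j> and b_i = <f, φ_i>, with φ_0 = 1, φ_1 = x, φ_2 = x^2.
G =
  [2, 0, 2/3]
  [0, 2/3, 0]
  [2/3, 0, 2/5],
b = (-38/5, -6/5, -102/35).
Solving gives a_0 = -108/35, a_1 = -9/5, a_2 = -15/7, so
  g(x) = -15*x^2/7 - 9*x/5 - 108/35.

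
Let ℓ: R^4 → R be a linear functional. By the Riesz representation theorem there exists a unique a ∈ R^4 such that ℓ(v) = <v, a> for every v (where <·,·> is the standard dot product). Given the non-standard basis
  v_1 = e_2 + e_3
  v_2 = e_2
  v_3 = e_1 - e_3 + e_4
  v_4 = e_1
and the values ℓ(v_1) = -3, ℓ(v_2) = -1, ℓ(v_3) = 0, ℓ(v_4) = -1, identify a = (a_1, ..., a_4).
a = (-1, -1, -2, -1)

Write a = (a_1, ..., a_4) in the standard basis. For each basis vector v_i, ℓ(v_i) = <v_i, a> is a linear equation in the a_j's. Collect the n equations into a matrix system V a = ℓ, where row i of V is v_i (expressed in the standard basis). Since V is invertible (lower-triangular with 1s on the diagonal, up to permutation), solve by back-substitution:
  V =
[[0, 1, 1, 0],
 [0, 1, 0, 0],
 [1, 0, -1, 1],
 [1, 0, 0, 0]]
  V a = (-3, -1, 0, -1)
Solving gives a = (-1, -1, -2, -1).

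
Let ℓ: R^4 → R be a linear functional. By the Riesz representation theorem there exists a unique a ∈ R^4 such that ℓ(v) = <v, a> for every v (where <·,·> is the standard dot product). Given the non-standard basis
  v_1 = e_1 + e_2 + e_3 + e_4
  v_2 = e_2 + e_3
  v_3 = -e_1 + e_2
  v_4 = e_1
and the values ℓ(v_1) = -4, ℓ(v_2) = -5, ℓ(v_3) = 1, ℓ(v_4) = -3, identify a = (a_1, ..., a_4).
a = (-3, -2, -3, 4)

Write a = (a_1, ..., a_4) in the standard basis. For each basis vector v_i, ℓ(v_i) = <v_i, a> is a linear equation in the a_j's. Collect the n equations into a matrix system V a = ℓ, where row i of V is v_i (expressed in the standard basis). Since V is invertible (lower-triangular with 1s on the diagonal, up to permutation), solve by back-substitution:
  V =
[[1, 1, 1, 1],
 [0, 1, 1, 0],
 [-1, 1, 0, 0],
 [1, 0, 0, 0]]
  V a = (-4, -5, 1, -3)
Solving gives a = (-3, -2, -3, 4).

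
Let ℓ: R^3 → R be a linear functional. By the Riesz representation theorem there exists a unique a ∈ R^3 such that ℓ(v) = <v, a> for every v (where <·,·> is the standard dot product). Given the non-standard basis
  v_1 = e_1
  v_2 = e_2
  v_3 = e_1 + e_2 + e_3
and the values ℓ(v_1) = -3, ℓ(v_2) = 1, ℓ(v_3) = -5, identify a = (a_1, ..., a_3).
a = (-3, 1, -3)

Write a = (a_1, ..., a_3) in the standard basis. For each basis vector v_i, ℓ(v_i) = <v_i, a> is a linear equation in the a_j's. Collect the n equations into a matrix system V a = ℓ, where row i of V is v_i (expressed in the standard basis). Since V is invertible (lower-triangular with 1s on the diagonal, up to permutation), solve by back-substitution:
  V =
[[1, 0, 0],
 [0, 1, 0],
 [1, 1, 1]]
  V a = (-3, 1, -5)
Solving gives a = (-3, 1, -3).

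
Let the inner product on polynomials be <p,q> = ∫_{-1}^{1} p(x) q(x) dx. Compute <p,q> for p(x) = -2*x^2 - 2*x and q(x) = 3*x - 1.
<p,q> = -8/3

Expand the product: p(x)·q(x) = -6*x^3 - 4*x^2 + 2*x.
∫_{-1}^{1} of each monomial x^k gives [2/(k+1) if k even, 0 if k odd]. Integrating term-by-term (or equivalently evaluating the antiderivative F(x) = -3*x^4/2 - 4*x^3/3 + x^2 at the endpoints):
  F(1) − F(−1) = -11/6 − (5/6) = -8/3.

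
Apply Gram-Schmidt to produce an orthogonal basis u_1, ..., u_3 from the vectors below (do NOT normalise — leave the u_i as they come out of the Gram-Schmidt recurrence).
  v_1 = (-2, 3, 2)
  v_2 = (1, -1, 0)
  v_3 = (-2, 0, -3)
Orthogonal basis:
  u_1 = (-2, 3, 2)
  u_2 = (7/17, -2/17, 10/17)
  u_3 = (-2/9, -2/9, 1/9)

Apply the Gram-Schmidt recurrence
  u_1 = v_1
  u_i = v_i − Σ_{j<i} ((v_i · u_j) / (u_j · u_j)) · u_j.

Step by step this gives:
  u_1 = (-2, 3, 2)
  u_2 = (7/17, -2/17, 10/17)
  u_3 = (-2/9, -2/9, 1/9)

Orthogonality check:
  u_2 · u_1 = 0 (should be 0)
  u_3 · u_1 = 0 (should be 0)
  u_3 · u_2 = 0 (should be 0)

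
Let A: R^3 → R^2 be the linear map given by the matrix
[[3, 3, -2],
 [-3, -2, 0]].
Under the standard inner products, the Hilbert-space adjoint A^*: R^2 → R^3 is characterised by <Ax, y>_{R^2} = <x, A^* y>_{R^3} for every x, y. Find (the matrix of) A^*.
A^* = A^T =
[[3, -3],
 [3, -2],
 [-2, 0]]

For real matrices with standard dot products, the defining identity <Ax, y> = <x, A^* y> gives (Ax)^T y = x^T (A^*) y, i.e. x^T A^T y = x^T (A^*) y. Since this holds for all x, y, we must have A^* = A^T. Therefore
A^* =
[[3, -3],
 [3, -2],
 [-2, 0]].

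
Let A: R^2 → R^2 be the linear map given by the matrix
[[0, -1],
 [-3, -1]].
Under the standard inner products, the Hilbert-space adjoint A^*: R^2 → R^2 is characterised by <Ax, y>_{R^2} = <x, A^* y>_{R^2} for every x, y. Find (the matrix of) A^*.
A^* = A^T =
[[0, -3],
 [-1, -1]]

For real matrices with standard dot products, the defining identity <Ax, y> = <x, A^* y> gives (Ax)^T y = x^T (A^*) y, i.e. x^T A^T y = x^T (A^*) y. Since this holds for all x, y, we must have A^* = A^T. Therefore
A^* =
[[0, -3],
 [-1, -1]].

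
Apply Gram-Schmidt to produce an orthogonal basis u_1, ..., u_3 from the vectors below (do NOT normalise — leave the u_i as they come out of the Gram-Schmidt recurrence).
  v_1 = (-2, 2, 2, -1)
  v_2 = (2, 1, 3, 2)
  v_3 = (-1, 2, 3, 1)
Orthogonal basis:
  u_1 = (-2, 2, 2, -1)
  u_2 = (30/13, 9/13, 35/13, 28/13)
  u_3 = (-12/23, -13/230, -5/46, 82/115)

Apply the Gram-Schmidt recurrence
  u_1 = v_1
  u_i = v_i − Σ_{j<i} ((v_i · u_j) / (u_j · u_j)) · u_j.

Step by step this gives:
  u_1 = (-2, 2, 2, -1)
  u_2 = (30/13, 9/13, 35/13, 28/13)
  u_3 = (-12/23, -13/230, -5/46, 82/115)

Orthogonality check:
  u_2 · u_1 = 0 (should be 0)
  u_3 · u_1 = 0 (should be 0)
  u_3 · u_2 = 0 (should be 0)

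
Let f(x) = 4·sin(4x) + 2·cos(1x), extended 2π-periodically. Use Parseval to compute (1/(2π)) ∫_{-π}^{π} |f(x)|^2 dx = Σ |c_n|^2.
Σ |c_n|^2 = 10

Expand |f|^2 and use orthogonality of {sin(nx), cos(mx)} on [-π, π]:
  ∫_{-π}^{π} sin(nx)^2 dx = π, ∫ cos(mx)^2 dx = π, and cross terms integrate to 0.
So ∫_{-π}^{π} f(x)^2 dx = 4^2 · π + 2^2 · π = (16 + 4)π.
Divide by 2π: (16 + 4)/2 = 10.
By Parseval, this equals Σ |c_n|^2.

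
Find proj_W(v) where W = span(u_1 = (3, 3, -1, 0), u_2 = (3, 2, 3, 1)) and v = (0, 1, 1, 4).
proj_W(v) = (255/293, 108/293, 503/293, 147/293)

Set up U = [u_1 | ... | u_2] ∈ R^(4×2). The projector onto W = col(U) is P = U (U^T U)^(-1) U^T.
Compute U^T U =
  [19, 12]
  [12, 23],
and U^T v = (2, 9).
Solve U^T U · c = U^T v for the coefficients: c = (-62/293, 147/293). The projection is proj_W(v) = U c.
Check: (v - proj_W(v)) · u_1 = 0  (should be 0).
Check: (v - proj_W(v)) · u_2 = 0  (should be 0).
Result: proj_W(v) = (255/293, 108/293, 503/293, 147/293).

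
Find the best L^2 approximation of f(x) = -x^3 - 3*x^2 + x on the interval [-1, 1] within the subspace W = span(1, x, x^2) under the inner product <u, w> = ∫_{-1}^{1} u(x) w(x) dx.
g(x) = -3*x^2 + 2*x/5

The best approximation g ∈ W is the orthogonal projection of f onto W. Writing g = a_0 + a_1 x + a_2 x^2, the coefficients solve the normal equations G · a = b where
  G_{ij} = <φ_i, φ_j> and b_i = <f, φ_i>, with φ_0 = 1, φ_1 = x, φ_2 = x^2.
G =
  [2, 0, 2/3]
  [0, 2/3, 0]
  [2/3, 0, 2/5],
b = (-2, 4/15, -6/5).
Solving gives a_0 = 0, a_1 = 2/5, a_2 = -3, so
  g(x) = -3*x^2 + 2*x/5.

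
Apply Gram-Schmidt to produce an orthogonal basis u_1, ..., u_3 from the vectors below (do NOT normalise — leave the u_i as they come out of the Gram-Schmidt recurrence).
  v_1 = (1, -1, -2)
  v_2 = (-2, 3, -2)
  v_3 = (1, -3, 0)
Orthogonal basis:
  u_1 = (1, -1, -2)
  u_2 = (-11/6, 17/6, -7/3)
  u_3 = (-80/101, -60/101, -10/101)

Apply the Gram-Schmidt recurrence
  u_1 = v_1
  u_i = v_i − Σ_{j<i} ((v_i · u_j) / (u_j · u_j)) · u_j.

Step by step this gives:
  u_1 = (1, -1, -2)
  u_2 = (-11/6, 17/6, -7/3)
  u_3 = (-80/101, -60/101, -10/101)

Orthogonality check:
  u_2 · u_1 = 0 (should be 0)
  u_3 · u_1 = 0 (should be 0)
  u_3 · u_2 = 0 (should be 0)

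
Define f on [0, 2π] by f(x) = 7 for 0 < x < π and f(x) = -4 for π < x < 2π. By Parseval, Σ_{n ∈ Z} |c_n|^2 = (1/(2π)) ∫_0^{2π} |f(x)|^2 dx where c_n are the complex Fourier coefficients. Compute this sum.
Σ |c_n|^2 = 65/2

Parseval equates the L^2 energy of f (normalised by 1/(2π)) with the ℓ^2 sum of its Fourier coefficients: (1/(2π)) ∫_0^{2π} |f|^2 = Σ |c_n|^2.
Compute the left side: (1/(2π)) [∫_0^π 7^2 dx + ∫_π^{2π} (-4)^2 dx] = (1/(2π)) · (49π + 16π) = (49 + 16)/2 = 65/2.
So Σ_{n ∈ Z} |c_n|^2 = 65/2.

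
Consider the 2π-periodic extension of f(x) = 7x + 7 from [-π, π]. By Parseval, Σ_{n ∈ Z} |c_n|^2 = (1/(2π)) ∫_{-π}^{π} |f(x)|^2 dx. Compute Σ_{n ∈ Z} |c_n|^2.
Σ |c_n|^2 = 49π^2/3 + 49

Expand and integrate term by term over [-π, π]:
  ∫ (7x)^2 dx = 49·(2π^3/3); ∫ 2·7·(7)·x dx = 0 (odd integrand); ∫ 7^2 dx = 49·2π.
So (1/(2π)) ∫_{-π}^{π} (7x + 7)^2 dx = 49π^2/3 + 49 = 49π^2/3 + 49.
Parseval ⇒ Σ |c_n|^2 = 49π^2/3 + 49.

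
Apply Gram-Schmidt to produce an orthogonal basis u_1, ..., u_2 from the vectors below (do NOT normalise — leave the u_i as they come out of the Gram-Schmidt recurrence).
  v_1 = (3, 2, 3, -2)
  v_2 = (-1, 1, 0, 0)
Orthogonal basis:
  u_1 = (3, 2, 3, -2)
  u_2 = (-23/26, 14/13, 3/26, -1/13)

Apply the Gram-Schmidt recurrence
  u_1 = v_1
  u_i = v_i − Σ_{j<i} ((v_i · u_j) / (u_j · u_j)) · u_j.

Step by step this gives:
  u_1 = (3, 2, 3, -2)
  u_2 = (-23/26, 14/13, 3/26, -1/13)

Orthogonality check:
  u_2 · u_1 = 0 (should be 0)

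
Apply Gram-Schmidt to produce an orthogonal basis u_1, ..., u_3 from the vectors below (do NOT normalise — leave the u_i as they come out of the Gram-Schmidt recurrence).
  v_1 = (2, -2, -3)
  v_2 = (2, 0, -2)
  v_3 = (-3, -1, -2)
Orthogonal basis:
  u_1 = (2, -2, -3)
  u_2 = (14/17, 20/17, -4/17)
  u_3 = (-2, 1, -2)

Apply the Gram-Schmidt recurrence
  u_1 = v_1
  u_i = v_i − Σ_{j<i} ((v_i · u_j) / (u_j · u_j)) · u_j.

Step by step this gives:
  u_1 = (2, -2, -3)
  u_2 = (14/17, 20/17, -4/17)
  u_3 = (-2, 1, -2)

Orthogonality check:
  u_2 · u_1 = 0 (should be 0)
  u_3 · u_1 = 0 (should be 0)
  u_3 · u_2 = 0 (should be 0)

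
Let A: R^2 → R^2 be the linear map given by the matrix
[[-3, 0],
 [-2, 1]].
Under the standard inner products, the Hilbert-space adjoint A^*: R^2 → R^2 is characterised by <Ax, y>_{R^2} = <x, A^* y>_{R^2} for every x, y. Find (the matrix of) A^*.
A^* = A^T =
[[-3, -2],
 [0, 1]]

For real matrices with standard dot products, the defining identity <Ax, y> = <x, A^* y> gives (Ax)^T y = x^T (A^*) y, i.e. x^T A^T y = x^T (A^*) y. Since this holds for all x, y, we must have A^* = A^T. Therefore
A^* =
[[-3, -2],
 [0, 1]].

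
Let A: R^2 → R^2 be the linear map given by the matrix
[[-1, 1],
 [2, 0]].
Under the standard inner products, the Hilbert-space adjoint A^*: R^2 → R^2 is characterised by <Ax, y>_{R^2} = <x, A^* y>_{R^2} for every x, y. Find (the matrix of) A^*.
A^* = A^T =
[[-1, 2],
 [1, 0]]

For real matrices with standard dot products, the defining identity <Ax, y> = <x, A^* y> gives (Ax)^T y = x^T (A^*) y, i.e. x^T A^T y = x^T (A^*) y. Since this holds for all x, y, we must have A^* = A^T. Therefore
A^* =
[[-1, 2],
 [1, 0]].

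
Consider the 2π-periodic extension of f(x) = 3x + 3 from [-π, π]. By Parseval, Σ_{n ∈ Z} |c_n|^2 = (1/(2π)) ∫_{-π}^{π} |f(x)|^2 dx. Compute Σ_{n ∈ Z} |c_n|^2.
Σ |c_n|^2 = 3π^2 + 9

Expand and integrate term by term over [-π, π]:
  ∫ (3x)^2 dx = 9·(2π^3/3); ∫ 2·3·(3)·x dx = 0 (odd integrand); ∫ 3^2 dx = 9·2π.
So (1/(2π)) ∫_{-π}^{π} (3x + 3)^2 dx = 9π^2/3 + 9 = 3π^2 + 9.
Parseval ⇒ Σ |c_n|^2 = 3π^2 + 9.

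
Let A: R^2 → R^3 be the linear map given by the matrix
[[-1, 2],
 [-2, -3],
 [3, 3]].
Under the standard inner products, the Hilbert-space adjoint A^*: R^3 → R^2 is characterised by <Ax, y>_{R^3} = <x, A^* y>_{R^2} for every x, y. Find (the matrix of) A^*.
A^* = A^T =
[[-1, -2, 3],
 [2, -3, 3]]

For real matrices with standard dot products, the defining identity <Ax, y> = <x, A^* y> gives (Ax)^T y = x^T (A^*) y, i.e. x^T A^T y = x^T (A^*) y. Since this holds for all x, y, we must have A^* = A^T. Therefore
A^* =
[[-1, -2, 3],
 [2, -3, 3]].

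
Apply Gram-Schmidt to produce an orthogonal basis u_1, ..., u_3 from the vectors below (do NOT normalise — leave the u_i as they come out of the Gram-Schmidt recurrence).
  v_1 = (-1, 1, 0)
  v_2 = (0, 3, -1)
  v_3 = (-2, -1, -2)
Orthogonal basis:
  u_1 = (-1, 1, 0)
  u_2 = (3/2, 3/2, -1)
  u_3 = (-9/11, -9/11, -27/11)

Apply the Gram-Schmidt recurrence
  u_1 = v_1
  u_i = v_i − Σ_{j<i} ((v_i · u_j) / (u_j · u_j)) · u_j.

Step by step this gives:
  u_1 = (-1, 1, 0)
  u_2 = (3/2, 3/2, -1)
  u_3 = (-9/11, -9/11, -27/11)

Orthogonality check:
  u_2 · u_1 = 0 (should be 0)
  u_3 · u_1 = 0 (should be 0)
  u_3 · u_2 = 0 (should be 0)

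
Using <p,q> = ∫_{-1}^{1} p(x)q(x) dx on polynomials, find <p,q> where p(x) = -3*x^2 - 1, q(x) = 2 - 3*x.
<p,q> = -8

Expand the product: p(x)·q(x) = 9*x^3 - 6*x^2 + 3*x - 2.
∫_{-1}^{1} of each monomial x^k gives [2/(k+1) if k even, 0 if k odd]. Integrating term-by-term (or equivalently evaluating the antiderivative F(x) = 9*x^4/4 - 2*x^3 + 3*x^2/2 - 2*x at the endpoints):
  F(1) − F(−1) = -1/4 − (31/4) = -8.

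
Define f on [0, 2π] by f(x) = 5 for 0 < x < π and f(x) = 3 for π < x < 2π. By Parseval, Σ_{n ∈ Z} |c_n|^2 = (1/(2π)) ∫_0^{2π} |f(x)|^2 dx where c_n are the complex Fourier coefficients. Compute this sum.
Σ |c_n|^2 = 17

Parseval equates the L^2 energy of f (normalised by 1/(2π)) with the ℓ^2 sum of its Fourier coefficients: (1/(2π)) ∫_0^{2π} |f|^2 = Σ |c_n|^2.
Compute the left side: (1/(2π)) [∫_0^π 5^2 dx + ∫_π^{2π} 3^2 dx] = (1/(2π)) · (25π + 9π) = (25 + 9)/2 = 17.
So Σ_{n ∈ Z} |c_n|^2 = 17.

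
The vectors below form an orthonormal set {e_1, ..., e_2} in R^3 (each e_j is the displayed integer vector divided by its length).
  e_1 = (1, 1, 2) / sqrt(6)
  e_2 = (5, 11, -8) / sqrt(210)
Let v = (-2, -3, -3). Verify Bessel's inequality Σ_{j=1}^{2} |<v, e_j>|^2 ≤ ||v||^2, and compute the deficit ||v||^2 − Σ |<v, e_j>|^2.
Σ |<v, e_j>|^2 = 766/35; ||v||^2 = 22; deficit = 4/35

Write each e_j = u_j / sqrt(<u_j, u_j>) where u_j is the displayed integer vector. Then <v, e_j> = <v, u_j> / sqrt(<u_j, u_j>), so |<v, e_j>|^2 = <v, u_j>^2 / <u_j, u_j>.
Coefficients: <v, e_1> = -11/sqrt(6), <v, e_2> = -19/sqrt(210).
Square and sum: Σ |<v, e_j>|^2 = 766/35.
Compute ||v||^2 = v·v = 22.
Deficit = 22 − 766/35 = 4/35 ≥ 0, confirming Bessel's inequality. (The deficit equals ||v − Σ <v,e_j> e_j||^2, the squared distance from v to span{e_j}.)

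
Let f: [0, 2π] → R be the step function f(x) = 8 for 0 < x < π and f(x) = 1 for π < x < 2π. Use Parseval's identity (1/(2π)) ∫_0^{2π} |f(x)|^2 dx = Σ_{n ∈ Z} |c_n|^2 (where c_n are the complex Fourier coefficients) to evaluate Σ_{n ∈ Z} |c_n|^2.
Σ |c_n|^2 = 65/2

Parseval equates the L^2 energy of f (normalised by 1/(2π)) with the ℓ^2 sum of its Fourier coefficients: (1/(2π)) ∫_0^{2π} |f|^2 = Σ |c_n|^2.
Compute the left side: (1/(2π)) [∫_0^π 8^2 dx + ∫_π^{2π} 1^2 dx] = (1/(2π)) · (64π + 1π) = (64 + 1)/2 = 65/2.
So Σ_{n ∈ Z} |c_n|^2 = 65/2.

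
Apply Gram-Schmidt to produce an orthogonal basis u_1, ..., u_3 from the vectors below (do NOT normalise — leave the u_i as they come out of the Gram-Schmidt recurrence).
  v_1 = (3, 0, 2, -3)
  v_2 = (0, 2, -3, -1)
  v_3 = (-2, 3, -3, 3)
Orthogonal basis:
  u_1 = (3, 0, 2, -3)
  u_2 = (9/22, 2, -30/11, -31/22)
  u_3 = (176/299, 495/299, 222/299, 324/299)

Apply the Gram-Schmidt recurrence
  u_1 = v_1
  u_i = v_i − Σ_{j<i} ((v_i · u_j) / (u_j · u_j)) · u_j.

Step by step this gives:
  u_1 = (3, 0, 2, -3)
  u_2 = (9/22, 2, -30/11, -31/22)
  u_3 = (176/299, 495/299, 222/299, 324/299)

Orthogonality check:
  u_2 · u_1 = 0 (should be 0)
  u_3 · u_1 = 0 (should be 0)
  u_3 · u_2 = 0 (should be 0)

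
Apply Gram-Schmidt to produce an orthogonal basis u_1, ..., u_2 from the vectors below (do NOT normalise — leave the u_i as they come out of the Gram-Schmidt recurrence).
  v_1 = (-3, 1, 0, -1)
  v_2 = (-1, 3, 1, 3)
Orthogonal basis:
  u_1 = (-3, 1, 0, -1)
  u_2 = (-2/11, 30/11, 1, 36/11)

Apply the Gram-Schmidt recurrence
  u_1 = v_1
  u_i = v_i − Σ_{j<i} ((v_i · u_j) / (u_j · u_j)) · u_j.

Step by step this gives:
  u_1 = (-3, 1, 0, -1)
  u_2 = (-2/11, 30/11, 1, 36/11)

Orthogonality check:
  u_2 · u_1 = 0 (should be 0)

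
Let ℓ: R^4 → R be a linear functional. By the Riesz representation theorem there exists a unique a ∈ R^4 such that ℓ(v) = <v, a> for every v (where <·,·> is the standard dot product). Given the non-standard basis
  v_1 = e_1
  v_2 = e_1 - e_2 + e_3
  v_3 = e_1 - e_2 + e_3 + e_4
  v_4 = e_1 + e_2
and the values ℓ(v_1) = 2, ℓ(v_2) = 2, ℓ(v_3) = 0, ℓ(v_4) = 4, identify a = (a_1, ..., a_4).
a = (2, 2, 2, -2)

Write a = (a_1, ..., a_4) in the standard basis. For each basis vector v_i, ℓ(v_i) = <v_i, a> is a linear equation in the a_j's. Collect the n equations into a matrix system V a = ℓ, where row i of V is v_i (expressed in the standard basis). Since V is invertible (lower-triangular with 1s on the diagonal, up to permutation), solve by back-substitution:
  V =
[[1, 0, 0, 0],
 [1, -1, 1, 0],
 [1, -1, 1, 1],
 [1, 1, 0, 0]]
  V a = (2, 2, 0, 4)
Solving gives a = (2, 2, 2, -2).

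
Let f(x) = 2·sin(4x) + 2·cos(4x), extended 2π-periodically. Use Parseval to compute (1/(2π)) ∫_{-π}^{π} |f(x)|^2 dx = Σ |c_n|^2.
Σ |c_n|^2 = 4

Expand |f|^2 and use orthogonality of {sin(nx), cos(mx)} on [-π, π]:
  ∫_{-π}^{π} sin(nx)^2 dx = π, ∫ cos(mx)^2 dx = π, and cross terms integrate to 0.
So ∫_{-π}^{π} f(x)^2 dx = 2^2 · π + 2^2 · π = (4 + 4)π.
Divide by 2π: (4 + 4)/2 = 4.
By Parseval, this equals Σ |c_n|^2.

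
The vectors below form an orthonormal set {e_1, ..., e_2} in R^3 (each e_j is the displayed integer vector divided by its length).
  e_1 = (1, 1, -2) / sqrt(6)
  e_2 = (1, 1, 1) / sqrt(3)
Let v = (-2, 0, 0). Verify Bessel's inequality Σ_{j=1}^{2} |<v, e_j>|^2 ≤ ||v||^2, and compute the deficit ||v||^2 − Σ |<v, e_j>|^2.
Σ |<v, e_j>|^2 = 2; ||v||^2 = 4; deficit = 2

Write each e_j = u_j / sqrt(<u_j, u_j>) where u_j is the displayed integer vector. Then <v, e_j> = <v, u_j> / sqrt(<u_j, u_j>), so |<v, e_j>|^2 = <v, u_j>^2 / <u_j, u_j>.
Coefficients: <v, e_1> = -2/sqrt(6), <v, e_2> = -2/sqrt(3).
Square and sum: Σ |<v, e_j>|^2 = 2.
Compute ||v||^2 = v·v = 4.
Deficit = 4 − 2 = 2 ≥ 0, confirming Bessel's inequality. (The deficit equals ||v − Σ <v,e_j> e_j||^2, the squared distance from v to span{e_j}.)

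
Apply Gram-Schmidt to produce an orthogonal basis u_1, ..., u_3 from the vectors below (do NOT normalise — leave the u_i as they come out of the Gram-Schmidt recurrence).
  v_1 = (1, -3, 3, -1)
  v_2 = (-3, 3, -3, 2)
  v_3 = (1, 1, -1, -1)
Orthogonal basis:
  u_1 = (1, -3, 3, -1)
  u_2 = (-37/20, -9/20, 9/20, 17/20)
  u_3 = (-24/91, 4/91, -4/91, -48/91)

Apply the Gram-Schmidt recurrence
  u_1 = v_1
  u_i = v_i − Σ_{j<i} ((v_i · u_j) / (u_j · u_j)) · u_j.

Step by step this gives:
  u_1 = (1, -3, 3, -1)
  u_2 = (-37/20, -9/20, 9/20, 17/20)
  u_3 = (-24/91, 4/91, -4/91, -48/91)

Orthogonality check:
  u_2 · u_1 = 0 (should be 0)
  u_3 · u_1 = 0 (should be 0)
  u_3 · u_2 = 0 (should be 0)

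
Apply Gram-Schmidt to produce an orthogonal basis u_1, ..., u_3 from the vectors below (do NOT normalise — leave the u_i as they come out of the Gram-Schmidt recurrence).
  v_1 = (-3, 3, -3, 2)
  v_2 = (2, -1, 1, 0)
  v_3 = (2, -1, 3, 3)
Orthogonal basis:
  u_1 = (-3, 3, -3, 2)
  u_2 = (26/31, 5/31, -5/31, 24/31)
  u_3 = (-26/21, -5/21, 47/21, 13/7)

Apply the Gram-Schmidt recurrence
  u_1 = v_1
  u_i = v_i − Σ_{j<i} ((v_i · u_j) / (u_j · u_j)) · u_j.

Step by step this gives:
  u_1 = (-3, 3, -3, 2)
  u_2 = (26/31, 5/31, -5/31, 24/31)
  u_3 = (-26/21, -5/21, 47/21, 13/7)

Orthogonality check:
  u_2 · u_1 = 0 (should be 0)
  u_3 · u_1 = 0 (should be 0)
  u_3 · u_2 = 0 (should be 0)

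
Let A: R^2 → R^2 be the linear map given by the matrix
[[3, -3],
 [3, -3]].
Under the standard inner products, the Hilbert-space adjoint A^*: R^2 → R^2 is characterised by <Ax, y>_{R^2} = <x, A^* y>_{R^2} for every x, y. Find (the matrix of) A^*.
A^* = A^T =
[[3, 3],
 [-3, -3]]

For real matrices with standard dot products, the defining identity <Ax, y> = <x, A^* y> gives (Ax)^T y = x^T (A^*) y, i.e. x^T A^T y = x^T (A^*) y. Since this holds for all x, y, we must have A^* = A^T. Therefore
A^* =
[[3, 3],
 [-3, -3]].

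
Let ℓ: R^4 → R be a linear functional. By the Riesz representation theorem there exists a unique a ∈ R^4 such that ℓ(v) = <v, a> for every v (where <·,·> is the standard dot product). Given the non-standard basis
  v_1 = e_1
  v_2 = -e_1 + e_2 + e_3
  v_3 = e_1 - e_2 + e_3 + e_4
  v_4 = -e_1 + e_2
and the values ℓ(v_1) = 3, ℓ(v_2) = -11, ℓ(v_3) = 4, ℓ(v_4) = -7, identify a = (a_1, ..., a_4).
a = (3, -4, -4, 1)

Write a = (a_1, ..., a_4) in the standard basis. For each basis vector v_i, ℓ(v_i) = <v_i, a> is a linear equation in the a_j's. Collect the n equations into a matrix system V a = ℓ, where row i of V is v_i (expressed in the standard basis). Since V is invertible (lower-triangular with 1s on the diagonal, up to permutation), solve by back-substitution:
  V =
[[1, 0, 0, 0],
 [-1, 1, 1, 0],
 [1, -1, 1, 1],
 [-1, 1, 0, 0]]
  V a = (3, -11, 4, -7)
Solving gives a = (3, -4, -4, 1).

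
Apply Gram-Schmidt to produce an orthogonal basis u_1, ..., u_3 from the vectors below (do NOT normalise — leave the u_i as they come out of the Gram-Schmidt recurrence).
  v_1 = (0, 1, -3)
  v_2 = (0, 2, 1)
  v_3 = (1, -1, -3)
Orthogonal basis:
  u_1 = (0, 1, -3)
  u_2 = (0, 21/10, 7/10)
  u_3 = (1, 0, 0)

Apply the Gram-Schmidt recurrence
  u_1 = v_1
  u_i = v_i − Σ_{j<i} ((v_i · u_j) / (u_j · u_j)) · u_j.

Step by step this gives:
  u_1 = (0, 1, -3)
  u_2 = (0, 21/10, 7/10)
  u_3 = (1, 0, 0)

Orthogonality check:
  u_2 · u_1 = 0 (should be 0)
  u_3 · u_1 = 0 (should be 0)
  u_3 · u_2 = 0 (should be 0)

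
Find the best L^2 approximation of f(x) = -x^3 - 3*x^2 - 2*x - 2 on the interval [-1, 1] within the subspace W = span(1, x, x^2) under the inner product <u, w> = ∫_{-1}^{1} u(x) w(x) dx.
g(x) = -3*x^2 - 13*x/5 - 2

The best approximation g ∈ W is the orthogonal projection of f onto W. Writing g = a_0 + a_1 x + a_2 x^2, the coefficients solve the normal equations G · a = b where
  G_{ij} = <φ_i, φ_j> and b_i = <f, φ_i>, with φ_0 = 1, φ_1 = x, φ_2 = x^2.
G =
  [2, 0, 2/3]
  [0, 2/3, 0]
  [2/3, 0, 2/5],
b = (-6, -26/15, -38/15).
Solving gives a_0 = -2, a_1 = -13/5, a_2 = -3, so
  g(x) = -3*x^2 - 13*x/5 - 2.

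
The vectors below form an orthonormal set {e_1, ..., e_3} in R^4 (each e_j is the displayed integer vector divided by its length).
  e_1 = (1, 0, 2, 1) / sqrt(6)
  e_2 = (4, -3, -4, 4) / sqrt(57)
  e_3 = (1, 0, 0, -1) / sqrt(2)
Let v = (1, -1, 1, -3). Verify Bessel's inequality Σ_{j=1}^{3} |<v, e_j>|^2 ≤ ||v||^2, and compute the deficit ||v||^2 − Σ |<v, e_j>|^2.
Σ |<v, e_j>|^2 = 179/19; ||v||^2 = 12; deficit = 49/19

Write each e_j = u_j / sqrt(<u_j, u_j>) where u_j is the displayed integer vector. Then <v, e_j> = <v, u_j> / sqrt(<u_j, u_j>), so |<v, e_j>|^2 = <v, u_j>^2 / <u_j, u_j>.
Coefficients: <v, e_1> = 0/sqrt(6), <v, e_2> = -9/sqrt(57), <v, e_3> = 4/sqrt(2).
Square and sum: Σ |<v, e_j>|^2 = 179/19.
Compute ||v||^2 = v·v = 12.
Deficit = 12 − 179/19 = 49/19 ≥ 0, confirming Bessel's inequality. (The deficit equals ||v − Σ <v,e_j> e_j||^2, the squared distance from v to span{e_j}.)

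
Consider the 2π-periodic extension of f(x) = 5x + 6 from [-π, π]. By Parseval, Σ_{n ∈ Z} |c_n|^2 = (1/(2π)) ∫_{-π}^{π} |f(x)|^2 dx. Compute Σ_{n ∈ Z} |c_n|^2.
Σ |c_n|^2 = 25π^2/3 + 36

Expand and integrate term by term over [-π, π]:
  ∫ (5x)^2 dx = 25·(2π^3/3); ∫ 2·5·(6)·x dx = 0 (odd integrand); ∫ 6^2 dx = 36·2π.
So (1/(2π)) ∫_{-π}^{π} (5x + 6)^2 dx = 25π^2/3 + 36 = 25π^2/3 + 36.
Parseval ⇒ Σ |c_n|^2 = 25π^2/3 + 36.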